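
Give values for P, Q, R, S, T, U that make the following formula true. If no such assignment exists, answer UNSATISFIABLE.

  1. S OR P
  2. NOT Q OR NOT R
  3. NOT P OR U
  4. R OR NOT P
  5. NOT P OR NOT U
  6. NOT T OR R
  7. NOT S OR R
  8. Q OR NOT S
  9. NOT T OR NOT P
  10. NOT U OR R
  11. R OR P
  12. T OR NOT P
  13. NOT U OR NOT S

Branch on S: set S = true.
Unit clause (R) forces R = true.
Unit clause (NOT Q) forces Q = false.
Now (Q) is unsatisfied and unit — conflict.
So S must be the other value — set S = false.
Unit clause (P) forces P = true.
Unit clause (U) forces U = true.
Now (NOT U) is unsatisfied and unit — conflict.
Neither S = true nor S = false works.

UNSATISFIABLE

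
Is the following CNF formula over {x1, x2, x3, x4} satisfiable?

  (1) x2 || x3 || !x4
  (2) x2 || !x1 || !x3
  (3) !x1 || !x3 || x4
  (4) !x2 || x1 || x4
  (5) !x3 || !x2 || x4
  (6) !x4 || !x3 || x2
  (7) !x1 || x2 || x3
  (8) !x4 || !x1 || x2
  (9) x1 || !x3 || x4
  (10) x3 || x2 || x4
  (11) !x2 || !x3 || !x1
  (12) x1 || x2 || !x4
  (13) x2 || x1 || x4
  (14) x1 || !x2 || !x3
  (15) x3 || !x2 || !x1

Satisfiable

Suppose x2 = true.
Suppose x1 = false.
The clause (x4) is unit, so x4 = true.
The clause (!x3) is unit, so x3 = false.
This assignment satisfies each clause.
A satisfying assignment: x1: false; x2: true; x3: false; x4: true.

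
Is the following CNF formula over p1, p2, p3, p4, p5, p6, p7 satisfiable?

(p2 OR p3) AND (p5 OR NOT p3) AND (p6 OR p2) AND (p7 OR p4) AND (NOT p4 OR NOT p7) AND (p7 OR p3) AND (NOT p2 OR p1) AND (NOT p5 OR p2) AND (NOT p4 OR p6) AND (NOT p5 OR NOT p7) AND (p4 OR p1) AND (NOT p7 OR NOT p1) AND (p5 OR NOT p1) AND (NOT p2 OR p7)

No, unsatisfiable

Try p2 = true.
From the singleton clause (p1), p1 = true.
From the singleton clause (NOT p7), p7 = false.
Now (p7) is unsatisfied and unit — conflict.
Undo p2 and try p2 = false.
From the singleton clause (p3), p3 = true.
From the singleton clause (p5), p5 = true.
Now (NOT p5) is unsatisfied and unit — conflict.
Neither p2 = true nor p2 = false works.
No assignment satisfies every clause.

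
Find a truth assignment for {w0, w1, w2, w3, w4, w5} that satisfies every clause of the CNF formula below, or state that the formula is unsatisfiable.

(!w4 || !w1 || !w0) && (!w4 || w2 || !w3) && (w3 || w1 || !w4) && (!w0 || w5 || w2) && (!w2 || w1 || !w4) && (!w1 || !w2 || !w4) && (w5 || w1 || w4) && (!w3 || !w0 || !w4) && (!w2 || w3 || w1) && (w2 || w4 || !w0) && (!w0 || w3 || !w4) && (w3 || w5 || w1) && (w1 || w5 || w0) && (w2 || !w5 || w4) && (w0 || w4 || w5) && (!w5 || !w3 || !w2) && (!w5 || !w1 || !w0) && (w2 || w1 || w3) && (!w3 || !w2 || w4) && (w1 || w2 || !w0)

Case w4 = false:
Case w5 = false:
(w1) alone gives w1 = true.
(w0) alone gives w0 = true.
(w2) alone gives w2 = true.
(!w3) alone gives w3 = false.
Every clause now holds.

w0: true; w1: true; w2: true; w3: false; w4: false; w5: false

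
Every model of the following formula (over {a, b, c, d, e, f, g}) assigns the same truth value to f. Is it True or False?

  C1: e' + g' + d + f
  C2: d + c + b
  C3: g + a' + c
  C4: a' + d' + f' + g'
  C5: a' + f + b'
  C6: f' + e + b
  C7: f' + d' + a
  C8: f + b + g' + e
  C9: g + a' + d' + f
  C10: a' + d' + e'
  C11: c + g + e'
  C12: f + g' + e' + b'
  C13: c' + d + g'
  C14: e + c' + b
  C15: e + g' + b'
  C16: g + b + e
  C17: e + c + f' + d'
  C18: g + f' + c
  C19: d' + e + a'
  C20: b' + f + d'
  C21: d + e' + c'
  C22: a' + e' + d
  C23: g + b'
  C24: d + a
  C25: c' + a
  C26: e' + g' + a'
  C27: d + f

Suppose f = 1.
Try e = 1.
Try d = 0.
From the singleton clause (c'), c = 0.
From the singleton clause (b), b = 1.
From the singleton clause (g), g = 1.
From the singleton clause (a'), a = 0.
Now (a) is unsatisfied and unit — conflict.
Undo d and try d = 1.
From the singleton clause (a), a = 1.
Now (a') is unsatisfied and unit — conflict.
Either choice for d ends in contradiction.
Undo e and try e = 0.
From the singleton clause (b), b = 1.
From the singleton clause (g'), g = 0.
Now (g) is unsatisfied and unit — conflict.
Either choice for e ends in contradiction.
So every satisfying assignment has f = False.

False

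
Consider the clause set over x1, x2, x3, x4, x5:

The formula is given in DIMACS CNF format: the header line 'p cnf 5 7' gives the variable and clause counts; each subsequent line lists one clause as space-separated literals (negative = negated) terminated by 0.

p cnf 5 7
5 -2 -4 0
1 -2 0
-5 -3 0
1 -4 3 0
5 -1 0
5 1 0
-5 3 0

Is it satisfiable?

Unsatisfiable

Case x1 = True:
From the singleton clause (x5), x5 = True.
From the singleton clause (¬x3), x3 = False.
But (x3) is also a unit clause — contradiction.
Undo x1 and try x1 = False.
From the singleton clause (¬x2), x2 = False.
From the singleton clause (x5), x5 = True.
From the singleton clause (¬x3), x3 = False.
But (x3) is also a unit clause — contradiction.
Either choice for x1 ends in contradiction.
No assignment satisfies every clause.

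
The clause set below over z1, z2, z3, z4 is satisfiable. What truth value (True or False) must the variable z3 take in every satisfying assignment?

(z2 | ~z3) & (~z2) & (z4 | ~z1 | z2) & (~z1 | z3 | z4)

Suppose z3 = 1.
Unit clause (z2) forces z2 = 1.
That conflicts with the unit clause (~z2).
So every satisfying assignment has z3 = False.

False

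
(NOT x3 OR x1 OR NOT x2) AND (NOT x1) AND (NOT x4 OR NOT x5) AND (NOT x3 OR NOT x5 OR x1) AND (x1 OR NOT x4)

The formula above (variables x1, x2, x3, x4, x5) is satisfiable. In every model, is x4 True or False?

Suppose x4 = true.
(NOT x1) alone gives x1 = false.
Now (x1) is unsatisfied and unit — conflict.
So every satisfying assignment has x4 = False.

False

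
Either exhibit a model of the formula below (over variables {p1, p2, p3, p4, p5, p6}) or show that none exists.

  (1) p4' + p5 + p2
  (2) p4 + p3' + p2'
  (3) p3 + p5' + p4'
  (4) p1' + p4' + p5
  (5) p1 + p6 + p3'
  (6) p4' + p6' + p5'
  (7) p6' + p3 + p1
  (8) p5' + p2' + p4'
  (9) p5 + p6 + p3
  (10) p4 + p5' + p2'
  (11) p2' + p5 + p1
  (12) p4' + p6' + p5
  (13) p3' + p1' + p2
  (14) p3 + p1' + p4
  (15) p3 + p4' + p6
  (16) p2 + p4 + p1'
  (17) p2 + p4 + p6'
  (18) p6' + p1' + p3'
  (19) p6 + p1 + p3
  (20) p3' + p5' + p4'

UNSATISFIABLE

Suppose p4 = 0.
Suppose p3 = 0.
The clause (p1') is unit, so p1 = 0.
The clause (p6') is unit, so p6 = 0.
But (p6) is also a unit clause — contradiction.
Backtrack on p3: now try p3 = 1.
The clause (p2') is unit, so p2 = 0.
The clause (p1') is unit, so p1 = 0.
The clause (p6) is unit, so p6 = 1.
But (p6') is also a unit clause — contradiction.
Both values of p3 lead to a conflict.
Backtrack on p4: now try p4 = 1.
Suppose p5 = 1.
The clause (p3) is unit, so p3 = 1.
But (p3') is also a unit clause — contradiction.
Backtrack on p5: now try p5 = 0.
The clause (p2) is unit, so p2 = 1.
The clause (p1') is unit, so p1 = 0.
But (p1) is also a unit clause — contradiction.
Both values of p5 lead to a conflict.
Both values of p4 lead to a conflict.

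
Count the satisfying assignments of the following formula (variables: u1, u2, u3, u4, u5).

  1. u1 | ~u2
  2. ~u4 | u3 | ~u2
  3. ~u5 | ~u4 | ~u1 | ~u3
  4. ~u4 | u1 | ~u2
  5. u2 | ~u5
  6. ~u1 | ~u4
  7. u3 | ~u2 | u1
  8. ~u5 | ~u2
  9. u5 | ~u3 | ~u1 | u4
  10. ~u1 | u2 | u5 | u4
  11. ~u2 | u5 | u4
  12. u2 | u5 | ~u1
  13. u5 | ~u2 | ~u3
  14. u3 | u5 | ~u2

4

There are 2^5 = 32 truth assignments over (u1, u2, u3, u4, u5).
Split on u4. With u4 = 1, the clauses containing u4 are satisfied and ~u4 drops from the rest; 2 of the 2^4 = 16 assignments to the other variables satisfy what remains.
With u4 = 0, by the same count on the reduced clause set, 2 assignments work.
(One model: u1=F, u2=F, u3=F, u4=F, u5=F.)
Total: 2 + 2 = 4.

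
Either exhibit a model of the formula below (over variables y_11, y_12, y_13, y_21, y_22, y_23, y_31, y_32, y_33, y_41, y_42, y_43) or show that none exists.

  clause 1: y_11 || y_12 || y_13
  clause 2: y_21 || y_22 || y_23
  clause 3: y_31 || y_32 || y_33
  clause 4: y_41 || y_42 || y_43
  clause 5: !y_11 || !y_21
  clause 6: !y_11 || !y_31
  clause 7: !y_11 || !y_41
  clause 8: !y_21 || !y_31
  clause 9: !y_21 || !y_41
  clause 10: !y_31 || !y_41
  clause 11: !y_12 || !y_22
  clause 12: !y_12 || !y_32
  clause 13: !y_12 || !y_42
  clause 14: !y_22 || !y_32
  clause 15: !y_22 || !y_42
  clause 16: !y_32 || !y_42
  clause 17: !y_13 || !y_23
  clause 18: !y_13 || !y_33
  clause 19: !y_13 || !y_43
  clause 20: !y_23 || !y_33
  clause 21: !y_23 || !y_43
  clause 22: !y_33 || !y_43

UNSATISFIABLE

Case y_11 = false:
Case y_12 = true:
Unit clause (!y_22) forces y_22 = false.
Unit clause (!y_32) forces y_32 = false.
Unit clause (!y_42) forces y_42 = false.
Case y_21 = true:
Unit clause (!y_31) forces y_31 = false.
Unit clause (y_33) forces y_33 = true.
Unit clause (!y_41) forces y_41 = false.
Unit clause (y_43) forces y_43 = true.
But (!y_43) is also a unit clause — contradiction.
So y_21 must be the other value — set y_21 = false.
Unit clause (y_23) forces y_23 = true.
Unit clause (!y_13) forces y_13 = false.
Unit clause (!y_33) forces y_33 = false.
Unit clause (y_31) forces y_31 = true.
Unit clause (!y_41) forces y_41 = false.
Unit clause (y_43) forces y_43 = true.
But (!y_43) is also a unit clause — contradiction.
Either choice for y_21 ends in contradiction.
So y_12 must be the other value — set y_12 = false.
Unit clause (y_13) forces y_13 = true.
Unit clause (!y_23) forces y_23 = false.
Unit clause (!y_33) forces y_33 = false.
Unit clause (!y_43) forces y_43 = false.
Case y_21 = true:
Unit clause (!y_31) forces y_31 = false.
Unit clause (y_32) forces y_32 = true.
Unit clause (!y_41) forces y_41 = false.
Unit clause (y_42) forces y_42 = true.
But (!y_42) is also a unit clause — contradiction.
So y_21 must be the other value — set y_21 = false.
Unit clause (y_22) forces y_22 = true.
Unit clause (!y_32) forces y_32 = false.
Unit clause (y_31) forces y_31 = true.
Unit clause (!y_41) forces y_41 = false.
Unit clause (y_42) forces y_42 = true.
But (!y_42) is also a unit clause — contradiction.
Either choice for y_21 ends in contradiction.
Either choice for y_12 ends in contradiction.
So y_11 must be the other value — set y_11 = true.
Unit clause (!y_21) forces y_21 = false.
Unit clause (!y_31) forces y_31 = false.
Unit clause (!y_41) forces y_41 = false.
Case y_22 = true:
Unit clause (!y_12) forces y_12 = false.
Unit clause (!y_32) forces y_32 = false.
Unit clause (y_33) forces y_33 = true.
Unit clause (!y_42) forces y_42 = false.
Unit clause (y_43) forces y_43 = true.
But (!y_43) is also a unit clause — contradiction.
So y_22 must be the other value — set y_22 = false.
Unit clause (y_23) forces y_23 = true.
Unit clause (!y_13) forces y_13 = false.
Unit clause (!y_33) forces y_33 = false.
Unit clause (y_32) forces y_32 = true.
Unit clause (!y_12) forces y_12 = false.
Unit clause (!y_42) forces y_42 = false.
Unit clause (y_43) forces y_43 = true.
But (!y_43) is also a unit clause — contradiction.
Either choice for y_22 ends in contradiction.
Either choice for y_11 ends in contradiction.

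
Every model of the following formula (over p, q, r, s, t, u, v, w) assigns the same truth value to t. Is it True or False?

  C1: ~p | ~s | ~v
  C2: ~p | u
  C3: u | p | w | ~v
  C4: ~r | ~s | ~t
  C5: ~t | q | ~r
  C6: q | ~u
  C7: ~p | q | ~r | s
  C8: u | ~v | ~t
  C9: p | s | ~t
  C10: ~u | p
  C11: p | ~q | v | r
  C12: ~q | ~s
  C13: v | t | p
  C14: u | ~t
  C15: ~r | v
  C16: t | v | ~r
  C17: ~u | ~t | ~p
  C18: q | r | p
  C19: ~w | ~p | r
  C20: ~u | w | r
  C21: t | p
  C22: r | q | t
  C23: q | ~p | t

Suppose t = 1.
Unit clause (u) forces u = 1.
Unit clause (q) forces q = 1.
Unit clause (p) forces p = 1.
But (~p) is also a unit clause — contradiction.
So every satisfying assignment has t = False.

False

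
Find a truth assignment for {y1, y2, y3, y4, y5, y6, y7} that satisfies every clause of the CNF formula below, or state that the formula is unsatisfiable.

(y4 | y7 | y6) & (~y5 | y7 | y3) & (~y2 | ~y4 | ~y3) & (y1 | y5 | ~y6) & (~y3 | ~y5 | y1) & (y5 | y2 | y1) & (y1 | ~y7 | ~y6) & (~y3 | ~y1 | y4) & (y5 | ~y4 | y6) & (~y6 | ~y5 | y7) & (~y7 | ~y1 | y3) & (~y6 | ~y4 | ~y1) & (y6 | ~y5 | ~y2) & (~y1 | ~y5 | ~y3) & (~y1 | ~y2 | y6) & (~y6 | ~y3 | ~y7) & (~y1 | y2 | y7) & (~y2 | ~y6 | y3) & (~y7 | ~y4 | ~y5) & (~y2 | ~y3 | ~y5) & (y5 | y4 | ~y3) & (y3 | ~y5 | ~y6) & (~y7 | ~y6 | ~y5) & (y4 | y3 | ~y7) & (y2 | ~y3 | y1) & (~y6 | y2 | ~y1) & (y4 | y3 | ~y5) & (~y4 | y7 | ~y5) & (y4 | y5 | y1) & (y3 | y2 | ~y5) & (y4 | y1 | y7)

UNSATISFIABLE

Branch on y4: set y4 = 1.
Branch on y2: set y2 = 0.
Branch on y5: set y5 = 1.
(~y7) alone gives y7 = 0.
But (y7) is also a unit clause — contradiction.
Undo y5 and try y5 = 0.
(y1) alone gives y1 = 1.
(y6) alone gives y6 = 1.
But (~y6) is also a unit clause — contradiction.
Both values of y5 lead to a conflict.
Undo y2 and try y2 = 1.
(~y3) alone gives y3 = 0.
(~y6) alone gives y6 = 0.
(y5) alone gives y5 = 1.
But (~y5) is also a unit clause — contradiction.
Both values of y2 lead to a conflict.
Undo y4 and try y4 = 0.
Branch on y7: set y7 = 1.
(y3) alone gives y3 = 1.
(~y1) alone gives y1 = 0.
(~y5) alone gives y5 = 0.
But (y5) is also a unit clause — contradiction.
Undo y7 and try y7 = 0.
(y6) alone gives y6 = 1.
(~y5) alone gives y5 = 0.
(y1) alone gives y1 = 1.
(~y3) alone gives y3 = 0.
(y2) alone gives y2 = 1.
But (~y2) is also a unit clause — contradiction.
Both values of y7 lead to a conflict.
Both values of y4 lead to a conflict.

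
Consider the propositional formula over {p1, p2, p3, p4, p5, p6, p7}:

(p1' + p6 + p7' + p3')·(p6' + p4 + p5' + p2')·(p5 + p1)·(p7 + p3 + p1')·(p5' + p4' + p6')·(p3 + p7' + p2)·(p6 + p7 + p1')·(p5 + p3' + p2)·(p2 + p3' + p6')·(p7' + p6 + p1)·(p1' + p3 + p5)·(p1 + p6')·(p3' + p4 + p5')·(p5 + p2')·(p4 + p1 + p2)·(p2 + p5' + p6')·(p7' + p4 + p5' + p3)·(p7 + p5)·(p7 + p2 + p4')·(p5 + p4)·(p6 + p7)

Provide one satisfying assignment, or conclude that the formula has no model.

p1 ↦ 1; p2 ↦ 1; p3 ↦ 0; p4 ↦ 1; p5 ↦ 1; p6 ↦ 0; p7 ↦ 1

Try p5 = 1.
Try p4 = 1.
The clause (p6') is unit, so p6 = 0.
The clause (p7) is unit, so p7 = 1.
The clause (p1) is unit, so p1 = 1.
The clause (p3') is unit, so p3 = 0.
The clause (p2) is unit, so p2 = 1.
All clauses are satisfied.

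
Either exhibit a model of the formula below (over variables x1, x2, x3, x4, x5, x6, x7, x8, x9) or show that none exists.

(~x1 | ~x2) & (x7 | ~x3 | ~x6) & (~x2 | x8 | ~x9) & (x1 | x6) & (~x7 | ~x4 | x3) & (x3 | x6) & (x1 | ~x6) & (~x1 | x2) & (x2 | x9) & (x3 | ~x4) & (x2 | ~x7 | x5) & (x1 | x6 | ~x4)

Case x1 = 0:
The clause (x6) is unit, so x6 = 1.
Now (~x6) is unsatisfied and unit — conflict.
That branch fails; take x1 = 1 instead.
The clause (~x2) is unit, so x2 = 0.
Now (x2) is unsatisfied and unit — conflict.
Both values of x1 lead to a conflict.

UNSATISFIABLE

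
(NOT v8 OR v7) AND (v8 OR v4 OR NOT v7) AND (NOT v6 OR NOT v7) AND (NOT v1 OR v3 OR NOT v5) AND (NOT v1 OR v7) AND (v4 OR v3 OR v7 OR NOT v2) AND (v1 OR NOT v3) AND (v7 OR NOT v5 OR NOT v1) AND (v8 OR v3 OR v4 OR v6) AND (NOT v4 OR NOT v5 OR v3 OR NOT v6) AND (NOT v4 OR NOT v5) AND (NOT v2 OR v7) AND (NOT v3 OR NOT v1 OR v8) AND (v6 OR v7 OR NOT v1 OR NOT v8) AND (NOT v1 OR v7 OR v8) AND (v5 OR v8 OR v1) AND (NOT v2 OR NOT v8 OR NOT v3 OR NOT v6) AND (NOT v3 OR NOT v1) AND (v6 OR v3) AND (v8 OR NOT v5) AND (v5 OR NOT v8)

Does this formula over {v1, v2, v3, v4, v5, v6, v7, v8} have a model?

Case v8 = false:
Unit clause (NOT v5) forces v5 = false.
Unit clause (v1) forces v1 = true.
Unit clause (v7) forces v7 = true.
Unit clause (v4) forces v4 = true.
Unit clause (NOT v6) forces v6 = false.
Unit clause (NOT v3) forces v3 = false.
That conflicts with the unit clause (v3).
Backtrack on v8: now try v8 = true.
Unit clause (v7) forces v7 = true.
Unit clause (NOT v6) forces v6 = false.
Unit clause (v3) forces v3 = true.
Unit clause (v1) forces v1 = true.
That conflicts with the unit clause (NOT v1).
Either choice for v8 ends in contradiction.
No assignment satisfies every clause.

No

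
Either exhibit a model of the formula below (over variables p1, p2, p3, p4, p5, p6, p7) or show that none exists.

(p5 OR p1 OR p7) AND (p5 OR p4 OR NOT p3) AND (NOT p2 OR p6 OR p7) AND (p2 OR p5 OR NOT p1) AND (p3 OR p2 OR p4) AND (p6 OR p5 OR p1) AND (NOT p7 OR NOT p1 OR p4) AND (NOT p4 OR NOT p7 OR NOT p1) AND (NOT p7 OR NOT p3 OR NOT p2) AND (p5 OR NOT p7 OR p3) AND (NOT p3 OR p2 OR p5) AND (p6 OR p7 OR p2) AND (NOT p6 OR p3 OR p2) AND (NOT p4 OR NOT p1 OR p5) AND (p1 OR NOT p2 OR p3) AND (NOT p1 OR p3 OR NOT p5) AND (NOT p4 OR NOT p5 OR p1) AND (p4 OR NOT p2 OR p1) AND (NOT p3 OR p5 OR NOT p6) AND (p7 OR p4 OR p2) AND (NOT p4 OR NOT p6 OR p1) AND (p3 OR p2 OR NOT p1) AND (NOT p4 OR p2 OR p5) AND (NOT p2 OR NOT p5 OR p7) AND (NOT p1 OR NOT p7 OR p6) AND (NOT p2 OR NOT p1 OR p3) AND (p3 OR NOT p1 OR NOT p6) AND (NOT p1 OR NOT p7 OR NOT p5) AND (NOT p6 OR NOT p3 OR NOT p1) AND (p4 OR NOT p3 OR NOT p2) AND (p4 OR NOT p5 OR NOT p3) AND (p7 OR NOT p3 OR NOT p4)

Try p5 = true.
Try p1 = false.
Unit clause (NOT p4) forces p4 = false.
Unit clause (NOT p2) forces p2 = false.
Unit clause (p3) forces p3 = true.
Now (NOT p3) is unsatisfied and unit — conflict.
So p1 must be the other value — set p1 = true.
Unit clause (p3) forces p3 = true.
Unit clause (NOT p7) forces p7 = false.
Unit clause (NOT p2) forces p2 = false.
Unit clause (p6) forces p6 = true.
Now (NOT p6) is unsatisfied and unit — conflict.
Both values of p1 lead to a conflict.
So p5 must be the other value — set p5 = false.
Try p1 = true.
Unit clause (p2) forces p2 = true.
Unit clause (NOT p4) forces p4 = false.
Unit clause (NOT p3) forces p3 = false.
Now (p3) is unsatisfied and unit — conflict.
So p1 must be the other value — set p1 = false.
Unit clause (p7) forces p7 = true.
Unit clause (p6) forces p6 = true.
Unit clause (p3) forces p3 = true.
Now (NOT p3) is unsatisfied and unit — conflict.
Both values of p1 lead to a conflict.
Both values of p5 lead to a conflict.

UNSATISFIABLE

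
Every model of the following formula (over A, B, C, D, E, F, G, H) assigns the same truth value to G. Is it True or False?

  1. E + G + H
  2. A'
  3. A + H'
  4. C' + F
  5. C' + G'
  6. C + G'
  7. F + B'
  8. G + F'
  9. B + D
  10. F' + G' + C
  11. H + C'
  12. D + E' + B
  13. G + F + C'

False

Suppose G = 1.
From the singleton clause (A'), A = 0.
From the singleton clause (H'), H = 0.
From the singleton clause (C'), C = 0.
That conflicts with the unit clause (C).
So every satisfying assignment has G = False.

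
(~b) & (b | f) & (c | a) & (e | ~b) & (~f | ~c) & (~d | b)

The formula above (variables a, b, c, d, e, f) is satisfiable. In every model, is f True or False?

Suppose f = 0.
From the singleton clause (~b), b = 0.
Now (b) is unsatisfied and unit — conflict.
So every satisfying assignment has f = True.

True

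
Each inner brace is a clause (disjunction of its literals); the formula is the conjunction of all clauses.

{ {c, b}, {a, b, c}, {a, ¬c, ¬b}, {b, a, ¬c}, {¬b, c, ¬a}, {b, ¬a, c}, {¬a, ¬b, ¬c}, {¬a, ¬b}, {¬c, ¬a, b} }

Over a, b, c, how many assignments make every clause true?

1

There are 2^3 = 8 truth assignments over (a, b, c).
Split on b. With b = True, the clauses containing b are satisfied and ¬b drops from the rest; 1 of the 2^2 = 4 assignments to the other variables satisfy what remains.
With b = False, by the same count on the reduced clause set, 0 assignments work.
Total: 1 + 0 = 1.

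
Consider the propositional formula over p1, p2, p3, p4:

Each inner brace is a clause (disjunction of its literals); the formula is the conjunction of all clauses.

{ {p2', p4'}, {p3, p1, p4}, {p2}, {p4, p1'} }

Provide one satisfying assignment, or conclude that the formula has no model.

The clause (p2) is unit, so p2 = 1.
The clause (p4') is unit, so p4 = 0.
The clause (p1') is unit, so p1 = 0.
The clause (p3) is unit, so p3 = 1.
Every clause now holds.

p1=0; p2=1; p3=1; p4=0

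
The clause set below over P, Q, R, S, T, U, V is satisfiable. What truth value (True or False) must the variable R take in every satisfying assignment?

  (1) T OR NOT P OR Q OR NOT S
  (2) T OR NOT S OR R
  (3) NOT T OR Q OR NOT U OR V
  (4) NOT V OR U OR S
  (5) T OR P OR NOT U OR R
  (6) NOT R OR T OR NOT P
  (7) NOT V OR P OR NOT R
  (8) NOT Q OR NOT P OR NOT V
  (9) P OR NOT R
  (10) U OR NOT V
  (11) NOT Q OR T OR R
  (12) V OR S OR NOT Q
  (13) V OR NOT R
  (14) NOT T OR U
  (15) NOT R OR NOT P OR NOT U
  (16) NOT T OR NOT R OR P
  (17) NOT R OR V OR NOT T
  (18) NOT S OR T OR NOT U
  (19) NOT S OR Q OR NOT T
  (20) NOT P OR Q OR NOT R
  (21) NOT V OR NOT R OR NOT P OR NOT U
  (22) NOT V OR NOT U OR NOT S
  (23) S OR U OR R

Suppose R = true.
The clause (P) is unit, so P = true.
The clause (T) is unit, so T = true.
The clause (V) is unit, so V = true.
The clause (NOT Q) is unit, so Q = false.
Now (Q) is unsatisfied and unit — conflict.
So every satisfying assignment has R = False.

False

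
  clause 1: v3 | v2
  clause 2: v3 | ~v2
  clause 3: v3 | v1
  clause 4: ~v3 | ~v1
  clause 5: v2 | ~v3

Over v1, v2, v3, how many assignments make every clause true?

There are 2^3 = 8 truth assignments over (v1, v2, v3).
Check each against the 5 clauses (columns in the order v1, v2, v3):
  F F F  ✗ fails (v3 | v2)
  F F T  ✗ fails (v2 | ~v3)
  F T F  ✗ fails (v3 | ~v2)
  F T T  ✓ satisfies all
  T F F  ✗ fails (v3 | v2)
  T F T  ✗ fails (~v3 | ~v1)
  T T F  ✗ fails (v3 | ~v2)
  T T T  ✗ fails (~v3 | ~v1)
1 of the 8 rows is a model.

1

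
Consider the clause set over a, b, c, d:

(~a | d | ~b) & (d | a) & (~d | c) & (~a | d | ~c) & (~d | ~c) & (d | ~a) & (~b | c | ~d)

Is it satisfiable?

Case d = 1:
(c) alone gives c = 1.
That conflicts with the unit clause (~c).
That branch fails; take d = 0 instead.
(a) alone gives a = 1.
That conflicts with the unit clause (~a).
Neither d = 1 nor d = 0 works.
No assignment satisfies every clause.

No, unsatisfiable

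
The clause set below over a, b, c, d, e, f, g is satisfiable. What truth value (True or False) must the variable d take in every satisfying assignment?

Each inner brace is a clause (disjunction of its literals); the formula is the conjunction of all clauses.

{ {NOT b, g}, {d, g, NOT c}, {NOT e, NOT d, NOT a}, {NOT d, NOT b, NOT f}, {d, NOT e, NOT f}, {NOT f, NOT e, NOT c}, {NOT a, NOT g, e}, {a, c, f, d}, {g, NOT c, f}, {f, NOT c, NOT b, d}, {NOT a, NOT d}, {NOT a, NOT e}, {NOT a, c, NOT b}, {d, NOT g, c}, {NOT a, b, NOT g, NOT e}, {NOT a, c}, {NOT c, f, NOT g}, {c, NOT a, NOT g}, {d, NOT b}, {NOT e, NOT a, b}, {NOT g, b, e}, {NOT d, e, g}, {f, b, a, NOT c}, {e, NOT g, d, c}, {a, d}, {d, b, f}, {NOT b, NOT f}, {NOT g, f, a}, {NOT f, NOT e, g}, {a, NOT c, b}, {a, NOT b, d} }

True

Suppose d = false.
From the singleton clause (NOT b), b = false.
From the singleton clause (a), a = true.
From the singleton clause (NOT e), e = false.
From the singleton clause (NOT g), g = false.
From the singleton clause (NOT c), c = false.
That conflicts with the unit clause (c).
So every satisfying assignment has d = True.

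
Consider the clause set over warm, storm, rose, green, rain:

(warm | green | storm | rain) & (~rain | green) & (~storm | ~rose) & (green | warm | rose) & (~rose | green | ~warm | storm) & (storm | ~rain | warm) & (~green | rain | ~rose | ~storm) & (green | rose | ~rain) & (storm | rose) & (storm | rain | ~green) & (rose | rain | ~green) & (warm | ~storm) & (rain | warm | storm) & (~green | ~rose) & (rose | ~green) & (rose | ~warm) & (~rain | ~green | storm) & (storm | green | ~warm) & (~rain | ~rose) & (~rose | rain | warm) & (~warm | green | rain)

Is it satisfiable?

Branch on rain: set rain = 0.
Branch on storm: set storm = 0.
(rose) alone gives rose = 1.
(~green) alone gives green = 0.
(warm) alone gives warm = 1.
Now (~warm) is unsatisfied and unit — conflict.
Undo storm and try storm = 1.
(~rose) alone gives rose = 0.
(~green) alone gives green = 0.
(warm) alone gives warm = 1.
Now (~warm) is unsatisfied and unit — conflict.
Neither storm = 1 nor storm = 0 works.
Undo rain and try rain = 1.
(green) alone gives green = 1.
(~rose) alone gives rose = 0.
Now (rose) is unsatisfied and unit — conflict.
Neither rain = 1 nor rain = 0 works.
No assignment satisfies every clause.

No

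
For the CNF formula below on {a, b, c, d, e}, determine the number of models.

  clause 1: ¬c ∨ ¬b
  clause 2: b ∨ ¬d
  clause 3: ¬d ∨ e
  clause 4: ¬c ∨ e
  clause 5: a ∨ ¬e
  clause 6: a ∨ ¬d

8

There are 2^5 = 32 truth assignments over (a, b, c, d, e).
Split on e. With e = True, the clauses containing e are satisfied and ¬e drops from the rest; 4 of the 2^4 = 16 assignments to the other variables satisfy what remains.
With e = False, by the same count on the reduced clause set, 4 assignments work.
Total: 4 + 4 = 8.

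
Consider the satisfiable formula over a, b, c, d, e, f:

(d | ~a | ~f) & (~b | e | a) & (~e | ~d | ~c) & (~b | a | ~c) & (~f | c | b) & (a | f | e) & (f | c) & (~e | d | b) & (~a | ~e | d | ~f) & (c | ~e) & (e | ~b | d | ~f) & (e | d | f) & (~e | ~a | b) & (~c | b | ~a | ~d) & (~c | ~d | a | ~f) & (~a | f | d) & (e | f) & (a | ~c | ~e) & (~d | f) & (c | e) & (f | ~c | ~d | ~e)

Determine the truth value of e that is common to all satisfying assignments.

False

Suppose e = 1.
(c) alone gives c = 1.
(~d) alone gives d = 0.
(b) alone gives b = 1.
(a) alone gives a = 1.
(~f) alone gives f = 0.
But (f) is also a unit clause — contradiction.
So every satisfying assignment has e = False.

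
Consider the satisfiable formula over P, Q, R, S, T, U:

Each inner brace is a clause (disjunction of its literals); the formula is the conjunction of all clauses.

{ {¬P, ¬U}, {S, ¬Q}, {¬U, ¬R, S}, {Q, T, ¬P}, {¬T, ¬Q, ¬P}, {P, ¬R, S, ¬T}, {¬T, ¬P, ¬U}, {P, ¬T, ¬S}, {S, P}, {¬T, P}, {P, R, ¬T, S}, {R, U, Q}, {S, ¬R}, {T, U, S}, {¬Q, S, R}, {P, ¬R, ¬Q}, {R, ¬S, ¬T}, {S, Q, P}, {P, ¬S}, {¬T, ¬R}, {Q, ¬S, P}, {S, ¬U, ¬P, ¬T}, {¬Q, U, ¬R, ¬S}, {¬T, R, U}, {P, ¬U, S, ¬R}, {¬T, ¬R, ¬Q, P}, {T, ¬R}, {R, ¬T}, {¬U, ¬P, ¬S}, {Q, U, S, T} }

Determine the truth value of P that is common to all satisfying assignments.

Suppose P = False.
(S) alone gives S = True.
That conflicts with the unit clause (¬S).
So every satisfying assignment has P = True.

True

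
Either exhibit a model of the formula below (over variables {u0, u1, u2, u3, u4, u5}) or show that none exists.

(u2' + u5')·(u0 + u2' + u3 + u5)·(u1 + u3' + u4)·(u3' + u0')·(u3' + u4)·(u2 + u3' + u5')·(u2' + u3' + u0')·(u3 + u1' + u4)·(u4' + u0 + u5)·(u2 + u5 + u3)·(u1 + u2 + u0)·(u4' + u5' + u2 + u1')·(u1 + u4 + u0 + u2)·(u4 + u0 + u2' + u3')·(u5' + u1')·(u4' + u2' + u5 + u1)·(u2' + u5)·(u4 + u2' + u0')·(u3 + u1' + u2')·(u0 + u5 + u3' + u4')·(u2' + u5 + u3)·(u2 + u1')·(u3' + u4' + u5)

Suppose u2 = 0.
From the singleton clause (u1'), u1 = 0.
From the singleton clause (u0), u0 = 1.
From the singleton clause (u3'), u3 = 0.
From the singleton clause (u5), u5 = 1.
Every clause is now satisfied; u4 is unconstrained.

u0 ↦ 1; u1 ↦ 0; u2 ↦ 0; u3 ↦ 0; u4 ↦ 1; u5 ↦ 1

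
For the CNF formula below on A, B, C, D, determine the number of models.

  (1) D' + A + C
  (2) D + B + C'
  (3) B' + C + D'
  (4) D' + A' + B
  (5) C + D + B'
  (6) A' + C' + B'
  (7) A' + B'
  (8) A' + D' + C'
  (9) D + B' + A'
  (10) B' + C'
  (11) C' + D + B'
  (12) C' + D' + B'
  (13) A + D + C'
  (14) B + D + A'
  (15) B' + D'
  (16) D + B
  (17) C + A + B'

1

There are 2^4 = 16 truth assignments over (A, B, C, D).
Split on C. With C = 1, the clauses containing C are satisfied and C' drops from the rest; 1 of the 2^3 = 8 assignments to the other variables satisfy what remains.
With C = 0, by the same count on the reduced clause set, 0 assignments work.
Total: 1 + 0 = 1.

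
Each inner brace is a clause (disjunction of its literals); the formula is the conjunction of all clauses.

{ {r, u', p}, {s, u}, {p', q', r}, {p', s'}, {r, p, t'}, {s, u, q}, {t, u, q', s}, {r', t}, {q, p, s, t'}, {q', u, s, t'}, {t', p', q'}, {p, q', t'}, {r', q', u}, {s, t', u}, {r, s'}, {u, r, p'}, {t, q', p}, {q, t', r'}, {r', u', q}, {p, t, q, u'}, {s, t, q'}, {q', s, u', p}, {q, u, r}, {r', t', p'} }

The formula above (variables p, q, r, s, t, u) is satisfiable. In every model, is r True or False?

Suppose r = 1.
From the singleton clause (t), t = 1.
From the singleton clause (q), q = 1.
From the singleton clause (p'), p = 0.
Now (p) is unsatisfied and unit — conflict.
So every satisfying assignment has r = False.

False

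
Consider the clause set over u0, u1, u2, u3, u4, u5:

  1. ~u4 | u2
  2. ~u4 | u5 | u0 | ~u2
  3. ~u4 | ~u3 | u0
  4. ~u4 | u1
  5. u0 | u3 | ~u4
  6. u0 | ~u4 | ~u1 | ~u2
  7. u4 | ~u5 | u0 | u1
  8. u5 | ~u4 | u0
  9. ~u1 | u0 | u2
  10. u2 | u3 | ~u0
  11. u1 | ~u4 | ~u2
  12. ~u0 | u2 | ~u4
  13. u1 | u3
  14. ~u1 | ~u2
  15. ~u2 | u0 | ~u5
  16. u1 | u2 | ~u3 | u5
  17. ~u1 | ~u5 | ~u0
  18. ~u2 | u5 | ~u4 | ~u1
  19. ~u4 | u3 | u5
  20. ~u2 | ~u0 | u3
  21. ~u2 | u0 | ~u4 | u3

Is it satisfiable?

Suppose u4 = 0.
Suppose u1 = 0.
(u3) alone gives u3 = 1.
Suppose u5 = 1.
(u0) alone gives u0 = 1.
All clauses hold; u2 can take either value.
A satisfying assignment: u0: 1; u1: 0; u2: 0; u3: 1; u4: 0; u5: 1.

Yes, satisfiable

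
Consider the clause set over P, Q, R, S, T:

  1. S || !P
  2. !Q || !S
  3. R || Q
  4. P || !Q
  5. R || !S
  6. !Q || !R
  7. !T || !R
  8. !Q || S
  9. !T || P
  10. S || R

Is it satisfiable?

Suppose S = true.
(!Q) alone gives Q = false.
(R) alone gives R = true.
(!T) alone gives T = false.
Every clause is now satisfied; P is unconstrained.
A satisfying assignment: P=false, Q=false, R=true, S=true, T=false.

Yes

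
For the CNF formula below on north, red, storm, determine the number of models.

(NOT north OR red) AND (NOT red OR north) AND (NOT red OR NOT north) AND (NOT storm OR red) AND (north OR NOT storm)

1

There are 2^3 = 8 truth assignments over (north, red, storm).
Check each against the 5 clauses (columns in the order north, red, storm):
  F F F  ✓ satisfies all
  F F T  ✗ fails (NOT storm OR red)
  F T F  ✗ fails (NOT red OR north)
  F T T  ✗ fails (NOT red OR north)
  T F F  ✗ fails (NOT north OR red)
  T F T  ✗ fails (NOT north OR red)
  T T F  ✗ fails (NOT red OR NOT north)
  T T T  ✗ fails (NOT red OR NOT north)
1 of the 8 rows is a model.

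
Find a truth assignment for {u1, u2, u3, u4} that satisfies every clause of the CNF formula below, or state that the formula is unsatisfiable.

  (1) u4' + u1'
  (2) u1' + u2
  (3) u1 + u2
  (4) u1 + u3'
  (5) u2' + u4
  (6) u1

UNSATISFIABLE

From the singleton clause (u1), u1 = 1.
From the singleton clause (u4'), u4 = 0.
From the singleton clause (u2), u2 = 1.
Now (u2') is unsatisfied and unit — conflict.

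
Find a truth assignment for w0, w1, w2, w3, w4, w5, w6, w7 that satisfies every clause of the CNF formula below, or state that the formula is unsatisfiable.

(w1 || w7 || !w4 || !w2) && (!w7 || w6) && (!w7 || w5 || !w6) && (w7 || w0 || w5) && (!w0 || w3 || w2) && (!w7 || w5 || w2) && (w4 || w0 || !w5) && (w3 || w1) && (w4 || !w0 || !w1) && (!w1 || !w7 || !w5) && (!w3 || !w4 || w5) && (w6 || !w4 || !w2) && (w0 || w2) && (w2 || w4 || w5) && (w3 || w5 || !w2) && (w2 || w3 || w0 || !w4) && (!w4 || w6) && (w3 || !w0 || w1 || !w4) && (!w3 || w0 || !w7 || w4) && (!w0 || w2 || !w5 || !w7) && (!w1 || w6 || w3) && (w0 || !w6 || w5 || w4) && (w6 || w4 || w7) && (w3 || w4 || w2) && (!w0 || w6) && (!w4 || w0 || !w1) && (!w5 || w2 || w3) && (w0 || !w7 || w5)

Try w7 = false.
Try w0 = true.
Unit clause (w6) forces w6 = true.
Try w3 = true.
Try w4 = true.
Unit clause (w5) forces w5 = true.
Try w1 = true.
Every clause is now satisfied; w2 is unconstrained.

w0: true,  w1: true,  w2: true,  w3: true,  w4: true,  w5: true,  w6: true,  w7: false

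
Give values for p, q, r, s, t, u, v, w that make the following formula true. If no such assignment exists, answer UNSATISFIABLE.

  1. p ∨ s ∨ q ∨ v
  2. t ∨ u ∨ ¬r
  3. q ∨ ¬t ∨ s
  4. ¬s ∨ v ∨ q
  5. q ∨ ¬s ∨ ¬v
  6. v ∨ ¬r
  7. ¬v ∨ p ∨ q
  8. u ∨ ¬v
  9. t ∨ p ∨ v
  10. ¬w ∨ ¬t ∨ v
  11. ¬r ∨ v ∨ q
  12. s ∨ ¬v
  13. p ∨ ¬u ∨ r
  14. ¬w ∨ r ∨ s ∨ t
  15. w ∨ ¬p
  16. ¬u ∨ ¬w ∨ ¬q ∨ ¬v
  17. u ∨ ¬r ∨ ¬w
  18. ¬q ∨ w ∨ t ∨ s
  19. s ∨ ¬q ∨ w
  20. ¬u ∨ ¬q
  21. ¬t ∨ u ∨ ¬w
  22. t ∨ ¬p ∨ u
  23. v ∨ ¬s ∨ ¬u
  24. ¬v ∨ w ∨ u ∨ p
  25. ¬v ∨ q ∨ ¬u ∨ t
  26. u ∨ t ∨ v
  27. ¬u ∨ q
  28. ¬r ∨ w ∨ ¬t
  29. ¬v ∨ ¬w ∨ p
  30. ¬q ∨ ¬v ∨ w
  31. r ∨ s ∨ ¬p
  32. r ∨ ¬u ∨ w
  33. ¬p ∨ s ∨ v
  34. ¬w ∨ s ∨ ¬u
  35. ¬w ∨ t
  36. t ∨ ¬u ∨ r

p ↦ False, q ↦ True, r ↦ False, s ↦ True, t ↦ True, u ↦ False, v ↦ False, w ↦ False

Branch on v: set v = False.
Unit clause (¬r) forces r = False.
Branch on s: set s = True.
Unit clause (q) forces q = True.
Unit clause (¬u) forces u = False.
Unit clause (t) forces t = True.
Unit clause (¬w) forces w = False.
Unit clause (¬p) forces p = False.
All clauses are satisfied.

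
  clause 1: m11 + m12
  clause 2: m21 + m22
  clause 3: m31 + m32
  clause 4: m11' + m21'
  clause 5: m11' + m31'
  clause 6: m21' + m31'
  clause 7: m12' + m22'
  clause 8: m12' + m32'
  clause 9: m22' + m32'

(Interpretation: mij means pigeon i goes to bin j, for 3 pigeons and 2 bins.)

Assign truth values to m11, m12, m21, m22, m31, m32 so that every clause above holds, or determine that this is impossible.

Branch on m11: set m11 = 1.
Unit clause (m21') forces m21 = 0.
Unit clause (m22) forces m22 = 1.
Unit clause (m31') forces m31 = 0.
Unit clause (m32) forces m32 = 1.
Now (m32') is unsatisfied and unit — conflict.
Undo m11 and try m11 = 0.
Unit clause (m12) forces m12 = 1.
Unit clause (m22') forces m22 = 0.
Unit clause (m21) forces m21 = 1.
Unit clause (m31') forces m31 = 0.
Unit clause (m32) forces m32 = 1.
Now (m32') is unsatisfied and unit — conflict.
Neither m11 = 1 nor m11 = 0 works.

UNSATISFIABLE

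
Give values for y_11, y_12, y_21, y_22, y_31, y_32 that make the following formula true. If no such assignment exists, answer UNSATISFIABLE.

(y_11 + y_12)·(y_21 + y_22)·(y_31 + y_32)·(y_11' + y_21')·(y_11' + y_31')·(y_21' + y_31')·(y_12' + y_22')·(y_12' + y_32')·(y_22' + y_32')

UNSATISFIABLE

Try y_11 = 1.
(y_21') alone gives y_21 = 0.
(y_22) alone gives y_22 = 1.
(y_31') alone gives y_31 = 0.
(y_32) alone gives y_32 = 1.
Now (y_32') is unsatisfied and unit — conflict.
Undo y_11 and try y_11 = 0.
(y_12) alone gives y_12 = 1.
(y_22') alone gives y_22 = 0.
(y_21) alone gives y_21 = 1.
(y_31') alone gives y_31 = 0.
(y_32) alone gives y_32 = 1.
Now (y_32') is unsatisfied and unit — conflict.
Neither y_11 = 1 nor y_11 = 0 works.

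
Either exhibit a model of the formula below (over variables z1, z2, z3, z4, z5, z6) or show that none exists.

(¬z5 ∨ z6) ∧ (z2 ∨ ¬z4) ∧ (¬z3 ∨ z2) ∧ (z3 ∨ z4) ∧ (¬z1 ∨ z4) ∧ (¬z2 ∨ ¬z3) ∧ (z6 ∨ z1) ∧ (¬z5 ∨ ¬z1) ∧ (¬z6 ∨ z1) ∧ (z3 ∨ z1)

z1: True, z2: True, z3: False, z4: True, z5: False, z6: True

Branch on z5: set z5 = False.
Branch on z2: set z2 = True.
Unit clause (¬z3) forces z3 = False.
Unit clause (z4) forces z4 = True.
Unit clause (z1) forces z1 = True.
Every clause is now satisfied; z6 is unconstrained.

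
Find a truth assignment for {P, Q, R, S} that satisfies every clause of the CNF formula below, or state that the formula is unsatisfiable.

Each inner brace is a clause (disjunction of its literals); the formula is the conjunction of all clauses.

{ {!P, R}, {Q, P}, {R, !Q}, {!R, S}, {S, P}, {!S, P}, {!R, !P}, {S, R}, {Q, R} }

UNSATISFIABLE

Case P = false:
The clause (Q) is unit, so Q = true.
The clause (R) is unit, so R = true.
The clause (S) is unit, so S = true.
Now (!S) is unsatisfied and unit — conflict.
That branch fails; take P = true instead.
The clause (R) is unit, so R = true.
Now (!R) is unsatisfied and unit — conflict.
Either choice for P ends in contradiction.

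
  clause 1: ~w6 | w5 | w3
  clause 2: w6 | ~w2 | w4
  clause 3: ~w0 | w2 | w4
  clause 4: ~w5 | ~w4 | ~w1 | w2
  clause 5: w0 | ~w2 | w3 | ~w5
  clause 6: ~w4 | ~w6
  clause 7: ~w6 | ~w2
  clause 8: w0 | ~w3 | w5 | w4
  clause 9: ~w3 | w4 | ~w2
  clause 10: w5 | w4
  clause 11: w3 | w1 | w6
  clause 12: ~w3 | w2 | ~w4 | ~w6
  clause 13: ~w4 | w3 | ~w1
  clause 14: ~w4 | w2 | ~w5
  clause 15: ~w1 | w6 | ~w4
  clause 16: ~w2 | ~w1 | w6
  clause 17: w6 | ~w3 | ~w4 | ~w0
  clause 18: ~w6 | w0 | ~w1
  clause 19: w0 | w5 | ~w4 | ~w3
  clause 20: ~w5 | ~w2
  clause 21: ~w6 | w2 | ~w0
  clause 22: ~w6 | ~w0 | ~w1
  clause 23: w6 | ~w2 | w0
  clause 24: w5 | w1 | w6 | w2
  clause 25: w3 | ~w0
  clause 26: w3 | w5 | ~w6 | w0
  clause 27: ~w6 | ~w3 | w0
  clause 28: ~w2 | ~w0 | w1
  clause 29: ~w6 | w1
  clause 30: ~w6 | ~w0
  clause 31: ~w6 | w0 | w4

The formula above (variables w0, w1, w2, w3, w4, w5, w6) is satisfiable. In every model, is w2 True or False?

False

Suppose w2 = 1.
Unit clause (~w6) forces w6 = 0.
Unit clause (w4) forces w4 = 1.
Unit clause (~w1) forces w1 = 0.
Unit clause (w3) forces w3 = 1.
Unit clause (~w0) forces w0 = 0.
Now (w0) is unsatisfied and unit — conflict.
So every satisfying assignment has w2 = False.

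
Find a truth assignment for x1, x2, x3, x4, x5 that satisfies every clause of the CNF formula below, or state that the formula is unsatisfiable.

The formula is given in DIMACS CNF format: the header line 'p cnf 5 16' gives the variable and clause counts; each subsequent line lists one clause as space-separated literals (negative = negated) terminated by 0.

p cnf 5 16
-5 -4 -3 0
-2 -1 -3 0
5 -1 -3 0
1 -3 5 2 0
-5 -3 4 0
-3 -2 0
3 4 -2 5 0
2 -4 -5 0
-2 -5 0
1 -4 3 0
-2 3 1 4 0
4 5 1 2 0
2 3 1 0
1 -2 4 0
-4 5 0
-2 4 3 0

Case x3 = False:
Case x2 = False:
The clause (x1) is unit, so x1 = True.
Case x4 = False:
All clauses hold; x5 can take either value.

x1 ↦ True, x2 ↦ False, x3 ↦ False, x4 ↦ False, x5 ↦ False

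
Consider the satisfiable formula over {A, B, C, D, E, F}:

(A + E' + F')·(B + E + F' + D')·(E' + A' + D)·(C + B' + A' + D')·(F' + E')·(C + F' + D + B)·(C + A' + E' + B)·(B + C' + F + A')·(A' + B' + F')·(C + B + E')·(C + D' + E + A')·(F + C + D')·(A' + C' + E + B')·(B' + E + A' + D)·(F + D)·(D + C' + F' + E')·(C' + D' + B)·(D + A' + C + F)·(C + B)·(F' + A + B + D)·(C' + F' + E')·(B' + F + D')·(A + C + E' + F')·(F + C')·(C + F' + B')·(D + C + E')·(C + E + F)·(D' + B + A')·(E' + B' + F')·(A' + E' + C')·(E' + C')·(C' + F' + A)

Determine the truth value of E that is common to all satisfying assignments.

Suppose E = 1.
Unit clause (F') forces F = 0.
Unit clause (D) forces D = 1.
Unit clause (C) forces C = 1.
But (C') is also a unit clause — contradiction.
So every satisfying assignment has E = False.

False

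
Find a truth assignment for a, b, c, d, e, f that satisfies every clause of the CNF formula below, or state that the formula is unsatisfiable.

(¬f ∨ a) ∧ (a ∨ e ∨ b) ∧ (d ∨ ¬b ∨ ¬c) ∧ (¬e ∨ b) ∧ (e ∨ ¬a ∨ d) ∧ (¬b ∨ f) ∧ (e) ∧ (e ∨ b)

a ↦ True,  b ↦ True,  c ↦ False,  d ↦ False,  e ↦ True,  f ↦ True

(e) alone gives e = True.
(b) alone gives b = True.
(f) alone gives f = True.
(a) alone gives a = True.
Try d = False.
(¬c) alone gives c = False.
This assignment satisfies each clause.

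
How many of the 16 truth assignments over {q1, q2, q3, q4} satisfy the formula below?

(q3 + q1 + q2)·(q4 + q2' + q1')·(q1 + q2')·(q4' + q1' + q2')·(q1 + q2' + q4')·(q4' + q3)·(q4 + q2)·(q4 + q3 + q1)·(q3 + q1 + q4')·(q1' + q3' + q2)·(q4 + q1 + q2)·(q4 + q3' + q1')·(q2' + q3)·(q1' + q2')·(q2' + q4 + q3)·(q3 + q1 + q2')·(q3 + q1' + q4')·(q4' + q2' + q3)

1

There are 2^4 = 16 truth assignments over (q1, q2, q3, q4).
Check each against the 18 clauses (columns in the order q1, q2, q3, q4):
  F F F F  ✗ fails (q3 + q1 + q2)
  F F F T  ✗ fails (q3 + q1 + q2)
  F F T F  ✗ fails (q4 + q2)
  F F T T  ✓ satisfies all
  F T F F  ✗ fails (q1 + q2')
  F T F T  ✗ fails (q1 + q2')
  F T T F  ✗ fails (q1 + q2')
  F T T T  ✗ fails (q1 + q2')
  T F F F  ✗ fails (q4 + q2)
  T F F T  ✗ fails (q4' + q3)
  T F T F  ✗ fails (q4 + q2)
  T F T T  ✗ fails (q1' + q3' + q2)
  T T F F  ✗ fails (q4 + q2' + q1')
  T T F T  ✗ fails (q4' + q1' + q2')
  T T T F  ✗ fails (q4 + q2' + q1')
  T T T T  ✗ fails (q4' + q1' + q2')
1 of the 16 rows is a model.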